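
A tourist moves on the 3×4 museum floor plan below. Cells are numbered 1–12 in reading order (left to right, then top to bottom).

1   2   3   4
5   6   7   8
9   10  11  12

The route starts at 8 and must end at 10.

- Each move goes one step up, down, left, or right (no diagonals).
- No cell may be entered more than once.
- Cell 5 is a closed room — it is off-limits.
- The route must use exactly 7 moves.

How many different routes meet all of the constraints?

Need simple routes of exactly 7 moves from 8 to 10 (Manhattan distance 3, so 2 moves are spent on a detour and 2 undoing it).
Enumerating: 8 4 3 2 6 7 11 10 | 8 12 11 7 3 2 6 10.
That gives 2 routes.

2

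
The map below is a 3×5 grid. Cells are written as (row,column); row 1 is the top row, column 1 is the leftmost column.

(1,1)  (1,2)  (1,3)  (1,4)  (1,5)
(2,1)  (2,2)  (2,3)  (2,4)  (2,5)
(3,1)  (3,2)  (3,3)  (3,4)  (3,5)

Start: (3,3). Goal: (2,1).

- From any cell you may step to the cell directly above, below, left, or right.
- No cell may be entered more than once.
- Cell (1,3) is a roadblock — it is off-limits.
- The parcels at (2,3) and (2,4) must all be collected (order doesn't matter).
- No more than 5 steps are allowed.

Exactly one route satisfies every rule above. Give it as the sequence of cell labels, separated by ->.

(3,3) -> (3,4) -> (2,4) -> (2,3) -> (2,2) -> (2,1)

The budget equals the shortest possible length, so every move has to be on a shortest route through the required cells.
Route from (3,3): right 1 to (3,4), up 1 to (2,4), left 3 to (2,1) — 5 moves in all.
Check: all required cells visited; 5 ≤ 5 moves.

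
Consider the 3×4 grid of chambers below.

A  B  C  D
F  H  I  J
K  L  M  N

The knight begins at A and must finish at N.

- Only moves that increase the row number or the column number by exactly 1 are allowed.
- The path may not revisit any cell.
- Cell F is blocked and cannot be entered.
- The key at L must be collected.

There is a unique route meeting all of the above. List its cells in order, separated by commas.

Moves only go right or down, so the column and row indices never decrease.
Route from A: right 1 to B, down 2 to L, right 2 to N — 5 moves in all.
Check: all required cells visited.

A, B, H, L, M, N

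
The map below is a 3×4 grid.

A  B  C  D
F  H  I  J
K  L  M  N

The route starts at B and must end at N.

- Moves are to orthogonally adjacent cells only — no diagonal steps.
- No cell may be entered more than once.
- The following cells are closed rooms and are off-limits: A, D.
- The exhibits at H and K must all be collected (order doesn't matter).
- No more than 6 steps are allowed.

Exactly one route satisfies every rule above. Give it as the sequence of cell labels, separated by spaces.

The 6-move cap with required stops at H, K leaves no slack for detours.
Route from B: down 1 to H, left 1 to F, down 1 to K, right 3 to N — 6 moves in all.
Check: all required cells visited; 6 ≤ 6 moves.

B H F K L M N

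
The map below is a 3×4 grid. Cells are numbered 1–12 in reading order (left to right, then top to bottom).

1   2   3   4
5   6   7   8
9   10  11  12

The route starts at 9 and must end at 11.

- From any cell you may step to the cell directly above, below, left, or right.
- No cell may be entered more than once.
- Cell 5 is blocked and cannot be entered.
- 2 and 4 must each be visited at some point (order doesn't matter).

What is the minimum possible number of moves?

Any route passes through 2 and 4 in some order between 9 and 11. Summing Manhattan distances along each leg and taking the cheapest ordering (9 → 2 → 4 → 11) gives a lower bound of 3 + 2 + 3 = 8 moves.
A route of 8 moves achieves this: 9 → 10 → 6 → 2 → 3 → 4 → 8 → 12 → 11.
Since 8 matches the lower bound, it is optimal.

8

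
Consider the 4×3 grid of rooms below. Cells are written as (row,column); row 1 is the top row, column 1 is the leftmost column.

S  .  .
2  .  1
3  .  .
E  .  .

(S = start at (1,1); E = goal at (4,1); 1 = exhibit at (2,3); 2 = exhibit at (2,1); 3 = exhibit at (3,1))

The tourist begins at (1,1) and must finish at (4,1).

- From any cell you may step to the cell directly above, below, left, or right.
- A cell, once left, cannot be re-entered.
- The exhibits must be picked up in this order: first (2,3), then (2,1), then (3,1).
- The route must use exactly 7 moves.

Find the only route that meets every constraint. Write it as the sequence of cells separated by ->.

The waypoints must appear in the order (2,3), (2,1), (3,1), with no cell reused.
Route from (1,1): right 2 to (1,3), down 1 to (2,3), left 2 to (2,1), down 2 to (4,1) — 7 moves in all.
Check: order respected (1 at step 3, 2 at step 5, 3 at step 6); 7 moves as required.

(1,1) -> (1,2) -> (1,3) -> (2,3) -> (2,2) -> (2,1) -> (3,1) -> (4,1)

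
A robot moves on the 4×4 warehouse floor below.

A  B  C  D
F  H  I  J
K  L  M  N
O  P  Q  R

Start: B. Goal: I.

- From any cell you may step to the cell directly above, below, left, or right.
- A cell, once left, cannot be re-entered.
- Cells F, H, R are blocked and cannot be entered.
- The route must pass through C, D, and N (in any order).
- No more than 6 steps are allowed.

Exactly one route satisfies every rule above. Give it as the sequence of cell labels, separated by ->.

The 6-move cap with required stops at C, D, N leaves no slack for detours.
Route from B: right 2 to D, down 2 to N, left 1 to M, up 1 to I — 6 moves in all.
Check: all required cells visited; 6 ≤ 6 moves.

B -> C -> D -> J -> N -> M -> I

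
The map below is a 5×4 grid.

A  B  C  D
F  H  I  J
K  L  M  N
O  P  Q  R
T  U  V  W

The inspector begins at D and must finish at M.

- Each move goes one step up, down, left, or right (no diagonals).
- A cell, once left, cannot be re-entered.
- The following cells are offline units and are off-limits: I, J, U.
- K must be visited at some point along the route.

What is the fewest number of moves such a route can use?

Any route passes through K somewhere between D and M. Summing Manhattan distances along the two legs (D → K → M) gives a lower bound of 5 + 2 = 7 moves.
A route of 7 moves achieves this: D → C → B → H → F → K → L → M.
Since 7 matches the lower bound, it is optimal.

7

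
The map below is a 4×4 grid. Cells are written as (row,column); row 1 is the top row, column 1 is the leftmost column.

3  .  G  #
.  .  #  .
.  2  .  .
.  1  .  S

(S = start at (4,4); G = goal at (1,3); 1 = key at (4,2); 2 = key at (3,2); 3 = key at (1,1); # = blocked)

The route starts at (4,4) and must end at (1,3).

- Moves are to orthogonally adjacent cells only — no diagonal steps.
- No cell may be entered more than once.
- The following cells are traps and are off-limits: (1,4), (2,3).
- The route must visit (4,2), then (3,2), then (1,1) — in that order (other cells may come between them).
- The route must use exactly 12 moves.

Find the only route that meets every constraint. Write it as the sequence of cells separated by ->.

(4,4) -> (3,4) -> (3,3) -> (4,3) -> (4,2) -> (4,1) -> (3,1) -> (3,2) -> (2,2) -> (2,1) -> (1,1) -> (1,2) -> (1,3)

The waypoints must appear in the order (4,2), (3,2), (1,1), with no cell reused.
Route from (4,4): up to (3,4), left to (3,3), down to (4,3), 2× left (reaching (4,1)), up to (3,1), right to (3,2), up to (2,2), left to (2,1), up to (1,1), 2× right (reaching (1,3)) — 12 moves in all.
Check: order respected (1 at step 4, 2 at step 7, 3 at step 10); 12 moves as required.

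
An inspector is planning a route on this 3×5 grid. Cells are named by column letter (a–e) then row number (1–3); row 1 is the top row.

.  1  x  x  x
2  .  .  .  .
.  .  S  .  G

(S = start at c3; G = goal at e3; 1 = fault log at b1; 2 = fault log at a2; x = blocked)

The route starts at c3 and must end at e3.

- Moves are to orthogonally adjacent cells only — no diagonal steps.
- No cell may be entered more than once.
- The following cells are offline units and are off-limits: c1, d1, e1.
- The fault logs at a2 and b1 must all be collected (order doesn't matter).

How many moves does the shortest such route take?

Any route passes through a2 and b1 in some order between c3 and e3. Summing Manhattan distances along each leg and taking the cheapest ordering (c3 → b1 → a2 → e3) gives a lower bound of 3 + 2 + 5 = 10 moves.
A route of 10 moves achieves this: c3 → b3 → a3 → a2 → a1 → b1 → b2 → c2 → d2 → d3 → e3.
Since 10 matches the lower bound, it is optimal.

10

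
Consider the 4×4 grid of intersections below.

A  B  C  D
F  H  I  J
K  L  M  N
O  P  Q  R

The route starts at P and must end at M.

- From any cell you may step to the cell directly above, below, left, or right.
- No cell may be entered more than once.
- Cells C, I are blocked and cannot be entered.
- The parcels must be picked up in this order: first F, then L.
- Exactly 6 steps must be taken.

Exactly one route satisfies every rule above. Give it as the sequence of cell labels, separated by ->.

P -> O -> K -> F -> H -> L -> M

The waypoints must appear in the order F, L, with no cell reused.
Route from P: left to O, 2× up (reaching F), right to H, down to L, right to M — 6 moves in all.
Check: order respected (F at step 3, L at step 5); 6 moves as required.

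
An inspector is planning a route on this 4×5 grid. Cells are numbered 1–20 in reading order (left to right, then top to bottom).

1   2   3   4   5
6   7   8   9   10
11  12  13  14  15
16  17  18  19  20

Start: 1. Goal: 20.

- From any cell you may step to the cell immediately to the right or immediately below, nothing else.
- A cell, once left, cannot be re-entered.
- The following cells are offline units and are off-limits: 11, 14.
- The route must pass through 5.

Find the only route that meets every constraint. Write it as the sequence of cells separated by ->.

1 -> 2 -> 3 -> 4 -> 5 -> 10 -> 15 -> 20

Moves only go right or down, so the column and row indices never decrease.
Route from 1: right 4 to 5, down 3 to 20 — 7 moves in all.
Check: all required cells visited.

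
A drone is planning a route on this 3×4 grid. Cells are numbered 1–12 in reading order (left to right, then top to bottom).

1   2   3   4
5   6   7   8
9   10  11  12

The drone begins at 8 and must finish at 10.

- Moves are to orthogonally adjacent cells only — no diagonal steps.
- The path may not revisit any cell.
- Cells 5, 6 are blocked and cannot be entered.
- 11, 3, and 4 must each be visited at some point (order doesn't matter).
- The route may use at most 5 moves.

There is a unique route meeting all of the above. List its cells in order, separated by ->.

8 -> 4 -> 3 -> 7 -> 11 -> 10

The 5-move cap with required stops at 11, 3, 4 leaves no slack for detours.
Route from 8: up 1 to 4, left 1 to 3, down 2 to 11, left 1 to 10 — 5 moves in all.
Check: all required cells visited; 5 ≤ 5 moves.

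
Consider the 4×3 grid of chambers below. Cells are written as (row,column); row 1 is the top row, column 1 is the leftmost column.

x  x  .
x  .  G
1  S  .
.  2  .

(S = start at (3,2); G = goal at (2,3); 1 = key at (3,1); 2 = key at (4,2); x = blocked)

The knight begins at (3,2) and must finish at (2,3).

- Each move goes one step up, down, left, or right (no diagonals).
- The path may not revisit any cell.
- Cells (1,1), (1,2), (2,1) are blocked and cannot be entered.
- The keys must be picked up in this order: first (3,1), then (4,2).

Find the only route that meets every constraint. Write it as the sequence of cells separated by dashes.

The waypoints must appear in the order (3,1), (4,2), with no cell reused.
Route from (3,2): left 1 to (3,1), down 1 to (4,1), right 2 to (4,3), up 2 to (2,3) — 6 moves in all.
Check: order respected (1 at step 1, 2 at step 3).

(3,2) - (3,1) - (4,1) - (4,2) - (4,3) - (3,3) - (2,3)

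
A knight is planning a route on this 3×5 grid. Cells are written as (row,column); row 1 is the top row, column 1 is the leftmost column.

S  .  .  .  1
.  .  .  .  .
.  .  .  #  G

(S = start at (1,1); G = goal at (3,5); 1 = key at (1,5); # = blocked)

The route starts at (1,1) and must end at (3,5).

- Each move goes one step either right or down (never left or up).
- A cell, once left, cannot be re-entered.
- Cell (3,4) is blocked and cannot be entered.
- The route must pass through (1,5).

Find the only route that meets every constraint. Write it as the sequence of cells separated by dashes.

(1,1) - (1,2) - (1,3) - (1,4) - (1,5) - (2,5) - (3,5)

Moves only go right or down, so the column and row indices never decrease.
Route from (1,1): 4× right (reaching (1,5)), 2× down (reaching (3,5)) — 6 moves in all.
Check: all required cells visited.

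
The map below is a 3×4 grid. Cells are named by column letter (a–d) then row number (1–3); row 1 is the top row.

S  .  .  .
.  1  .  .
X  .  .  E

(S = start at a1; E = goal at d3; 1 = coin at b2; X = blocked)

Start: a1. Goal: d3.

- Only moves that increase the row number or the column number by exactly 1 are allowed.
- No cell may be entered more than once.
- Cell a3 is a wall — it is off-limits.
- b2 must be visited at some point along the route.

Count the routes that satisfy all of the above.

6

A right/down-only route from a1 to d3 makes exactly 2 down-moves and 3 right-moves in some order.
With no other constraints that would be C(5,2) = 10 routes.
Split at b2 and multiply the segment counts (each segment already excludes blocked cells): a1→b2: 2; b2→d3: 3; product = 6.
That gives 6 routes.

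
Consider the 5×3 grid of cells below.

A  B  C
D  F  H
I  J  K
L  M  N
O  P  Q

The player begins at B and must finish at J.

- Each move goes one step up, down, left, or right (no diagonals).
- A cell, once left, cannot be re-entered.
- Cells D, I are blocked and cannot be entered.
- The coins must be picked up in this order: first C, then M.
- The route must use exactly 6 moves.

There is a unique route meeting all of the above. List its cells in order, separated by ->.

B -> C -> H -> K -> N -> M -> J

The waypoints must appear in the order C, M, with no cell reused.
Route from B: right 1 to C, down 3 to N, left 1 to M, up 1 to J — 6 moves in all.
Check: order respected (C at step 1, M at step 5); 6 moves as required.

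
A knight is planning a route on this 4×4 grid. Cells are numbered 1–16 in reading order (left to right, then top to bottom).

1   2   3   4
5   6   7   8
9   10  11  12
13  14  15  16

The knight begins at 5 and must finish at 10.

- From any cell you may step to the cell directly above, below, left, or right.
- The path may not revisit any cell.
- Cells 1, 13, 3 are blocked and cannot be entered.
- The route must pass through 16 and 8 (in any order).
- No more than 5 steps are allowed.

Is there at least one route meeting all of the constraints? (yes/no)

Even ignoring the no-revisit rule, getting from 5 to 10, taking the cheapest ordering 5 → 8 → 16 → 10 needs at least 3 + 2 + 3 = 8 moves (Manhattan distance per leg), which exceeds the 5-move limit.

no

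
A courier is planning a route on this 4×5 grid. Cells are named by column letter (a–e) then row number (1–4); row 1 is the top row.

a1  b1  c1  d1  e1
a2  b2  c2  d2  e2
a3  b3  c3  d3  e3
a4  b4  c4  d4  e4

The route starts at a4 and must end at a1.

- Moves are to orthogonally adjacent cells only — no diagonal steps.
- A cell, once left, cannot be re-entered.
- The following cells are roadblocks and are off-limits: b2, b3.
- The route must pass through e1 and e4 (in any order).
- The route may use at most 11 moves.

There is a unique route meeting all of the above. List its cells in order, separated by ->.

a4 -> b4 -> c4 -> d4 -> e4 -> e3 -> e2 -> e1 -> d1 -> c1 -> b1 -> a1

The 11-move cap with required stops at e1, e4 leaves no slack for detours.
Route from a4: right 4 to e4, up 3 to e1, left 4 to a1 — 11 moves in all.
Check: all required cells visited; 11 ≤ 11 moves.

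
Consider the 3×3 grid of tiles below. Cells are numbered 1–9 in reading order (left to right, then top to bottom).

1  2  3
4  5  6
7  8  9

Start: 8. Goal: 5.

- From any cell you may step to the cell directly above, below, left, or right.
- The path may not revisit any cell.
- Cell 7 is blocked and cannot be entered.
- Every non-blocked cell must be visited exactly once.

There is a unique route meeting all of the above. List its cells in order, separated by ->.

8 -> 9 -> 6 -> 3 -> 2 -> 1 -> 4 -> 5

Need to visit all 8 open cells exactly once, starting at 8 and ending at 5.
Route from 8: right to 9, 2× up (reaching 3), 2× left (reaching 1), down to 4, right to 5 — 7 moves in all.
Check: all 8 open cells covered.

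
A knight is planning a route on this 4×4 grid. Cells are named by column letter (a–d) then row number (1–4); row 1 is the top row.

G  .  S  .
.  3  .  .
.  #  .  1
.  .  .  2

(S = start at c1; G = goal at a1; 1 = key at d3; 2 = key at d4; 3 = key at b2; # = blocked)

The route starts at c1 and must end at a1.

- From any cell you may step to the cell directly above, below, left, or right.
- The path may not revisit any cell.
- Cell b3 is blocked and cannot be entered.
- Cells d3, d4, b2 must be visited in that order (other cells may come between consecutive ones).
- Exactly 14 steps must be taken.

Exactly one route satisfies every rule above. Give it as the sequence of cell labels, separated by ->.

The waypoints must appear in the order d3, d4, b2, with no cell reused.
Route from c1: right 1 to d1, down 1 to d2, left 1 to c2, down 1 to c3, right 1 to d3, down 1 to d4, left 3 to a4, up 2 to a2, right 1 to b2, up 1 to b1, left 1 to a1 — 14 moves in all.
Check: order respected (1 at step 5, 2 at step 6, 3 at step 12); 14 moves as required.

c1 -> d1 -> d2 -> c2 -> c3 -> d3 -> d4 -> c4 -> b4 -> a4 -> a3 -> a2 -> b2 -> b1 -> a1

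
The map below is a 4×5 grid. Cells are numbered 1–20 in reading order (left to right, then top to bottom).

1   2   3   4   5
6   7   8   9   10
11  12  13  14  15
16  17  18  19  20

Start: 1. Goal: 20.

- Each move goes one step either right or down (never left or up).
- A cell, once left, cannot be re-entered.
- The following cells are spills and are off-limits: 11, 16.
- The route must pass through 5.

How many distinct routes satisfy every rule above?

1

A right/down-only route from 1 to 20 makes exactly 3 down-moves and 4 right-moves in some order.
With no other constraints that would be C(7,3) = 35 routes.
Split at 5 and multiply the segment counts (each segment already excludes blocked cells): 1→5: 1; 5→20: 1; product = 1.
That gives 1 route.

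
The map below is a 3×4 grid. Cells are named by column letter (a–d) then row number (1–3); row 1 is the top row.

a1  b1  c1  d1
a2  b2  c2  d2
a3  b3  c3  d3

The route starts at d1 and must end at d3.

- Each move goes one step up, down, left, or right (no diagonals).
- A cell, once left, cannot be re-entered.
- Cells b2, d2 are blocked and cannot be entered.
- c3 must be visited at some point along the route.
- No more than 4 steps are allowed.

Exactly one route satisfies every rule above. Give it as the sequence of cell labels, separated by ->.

d1 -> c1 -> c2 -> c3 -> d3

The 4-move cap with required stops at c3 leaves no slack for detours.
Route from d1: left 1 to c1, down 2 to c3, right 1 to d3 — 4 moves in all.
Check: all required cells visited; 4 ≤ 4 moves.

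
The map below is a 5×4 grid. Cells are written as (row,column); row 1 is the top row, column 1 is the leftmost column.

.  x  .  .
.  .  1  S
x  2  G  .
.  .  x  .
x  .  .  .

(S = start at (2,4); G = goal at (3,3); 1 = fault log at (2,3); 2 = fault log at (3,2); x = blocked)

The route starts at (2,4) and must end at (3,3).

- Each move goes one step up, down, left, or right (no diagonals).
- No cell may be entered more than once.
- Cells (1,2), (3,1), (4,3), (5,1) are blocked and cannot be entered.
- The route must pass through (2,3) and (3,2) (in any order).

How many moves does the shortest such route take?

Any route passes through (2,3) and (3,2) in some order between (2,4) and (3,3). Summing Manhattan distances along each leg and taking the cheapest ordering ((2,4) → (2,3) → (3,2) → (3,3)) gives a lower bound of 1 + 2 + 1 = 4 moves.
A route of 4 moves achieves this: (2,4) → (2,3) → (2,2) → (3,2) → (3,3).
Since 4 matches the lower bound, it is optimal.

4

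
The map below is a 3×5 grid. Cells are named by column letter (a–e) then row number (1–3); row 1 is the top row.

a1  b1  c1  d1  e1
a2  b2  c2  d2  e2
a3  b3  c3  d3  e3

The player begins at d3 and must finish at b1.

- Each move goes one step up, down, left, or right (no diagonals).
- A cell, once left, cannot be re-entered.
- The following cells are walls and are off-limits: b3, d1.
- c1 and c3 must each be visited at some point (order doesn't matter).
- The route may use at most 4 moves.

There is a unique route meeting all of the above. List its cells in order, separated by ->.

d3 -> c3 -> c2 -> c1 -> b1

The budget equals the shortest possible length, so every move has to be on a shortest route through the required cells.
Route from d3: left to c3, 2× up (reaching c1), left to b1 — 4 moves in all.
Check: all required cells visited; 4 ≤ 4 moves.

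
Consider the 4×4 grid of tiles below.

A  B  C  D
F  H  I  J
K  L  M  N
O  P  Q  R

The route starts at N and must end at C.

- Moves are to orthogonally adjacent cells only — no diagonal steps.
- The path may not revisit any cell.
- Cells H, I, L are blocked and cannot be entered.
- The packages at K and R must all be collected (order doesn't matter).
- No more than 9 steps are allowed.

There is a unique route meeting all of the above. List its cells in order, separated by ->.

Any route must reach K and R and still end at C within 9 moves, so the order of the required stops is forced.
Route from N: down 1 to R, left 3 to O, up 3 to A, right 2 to C — 9 moves in all.
Check: all required cells visited; 9 ≤ 9 moves.

N -> R -> Q -> P -> O -> K -> F -> A -> B -> C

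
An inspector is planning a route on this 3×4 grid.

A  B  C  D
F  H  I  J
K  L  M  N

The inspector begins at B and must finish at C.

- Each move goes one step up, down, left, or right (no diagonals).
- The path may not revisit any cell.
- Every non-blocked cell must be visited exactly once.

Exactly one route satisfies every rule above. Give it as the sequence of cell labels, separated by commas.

B, A, F, K, L, H, I, M, N, J, D, C

Need to visit all 12 open cells exactly once, starting at B and ending at C.
Route from B: left 1 to A, down 2 to K, right 1 to L, up 1 to H, right 1 to I, down 1 to M, right 1 to N, up 2 to D, left 1 to C — 11 moves in all.
Check: all 12 open cells covered.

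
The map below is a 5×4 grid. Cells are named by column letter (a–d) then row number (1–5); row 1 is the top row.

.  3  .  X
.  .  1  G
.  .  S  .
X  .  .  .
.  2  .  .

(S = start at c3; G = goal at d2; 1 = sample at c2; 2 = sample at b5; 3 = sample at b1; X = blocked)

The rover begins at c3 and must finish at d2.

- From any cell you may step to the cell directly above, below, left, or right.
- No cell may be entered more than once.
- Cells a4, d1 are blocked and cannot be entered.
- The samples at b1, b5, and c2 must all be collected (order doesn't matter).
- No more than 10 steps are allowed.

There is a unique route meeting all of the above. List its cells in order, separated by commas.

Any route must reach b1, b5, and c2 and still end at d2 within 10 moves, so the order of the required stops is forced.
Route from c3: down 2 to c5, left 1 to b5, up 4 to b1, right 1 to c1, down 1 to c2, right 1 to d2 — 10 moves in all.
Check: all required cells visited; 10 ≤ 10 moves.

c3, c4, c5, b5, b4, b3, b2, b1, c1, c2, d2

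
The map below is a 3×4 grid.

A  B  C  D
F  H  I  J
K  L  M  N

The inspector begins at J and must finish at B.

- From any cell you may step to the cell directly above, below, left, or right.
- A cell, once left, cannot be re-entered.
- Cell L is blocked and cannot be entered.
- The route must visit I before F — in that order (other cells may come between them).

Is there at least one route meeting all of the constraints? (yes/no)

yes

One route that works: J → I → H → F → A → B.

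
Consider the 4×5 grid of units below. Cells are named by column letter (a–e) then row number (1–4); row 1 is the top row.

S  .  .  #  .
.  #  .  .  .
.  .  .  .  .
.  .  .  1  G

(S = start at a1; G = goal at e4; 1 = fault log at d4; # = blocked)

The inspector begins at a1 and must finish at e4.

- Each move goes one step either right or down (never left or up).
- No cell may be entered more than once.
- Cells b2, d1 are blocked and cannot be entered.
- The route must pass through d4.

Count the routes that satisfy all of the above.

7

A right/down-only route from a1 to e4 makes exactly 3 down-moves and 4 right-moves in some order.
With no other constraints that would be C(7,3) = 35 routes.
Split at d4 and multiply the segment counts (each segment already excludes blocked cells): a1→d4: 7; d4→e4: 1; product = 7.
That gives 7 routes.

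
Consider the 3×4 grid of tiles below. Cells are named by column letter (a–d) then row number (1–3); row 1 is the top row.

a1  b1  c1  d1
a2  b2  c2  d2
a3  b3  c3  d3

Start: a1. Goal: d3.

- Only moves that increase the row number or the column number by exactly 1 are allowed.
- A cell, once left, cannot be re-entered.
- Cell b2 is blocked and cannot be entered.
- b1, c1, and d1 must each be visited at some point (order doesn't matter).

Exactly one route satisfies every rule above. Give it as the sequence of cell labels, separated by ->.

a1 -> b1 -> c1 -> d1 -> d2 -> d3

Moves only go right or down, so the column and row indices never decrease.
Route from a1: 3× right (reaching d1), 2× down (reaching d3) — 5 moves in all.
Check: all required cells visited.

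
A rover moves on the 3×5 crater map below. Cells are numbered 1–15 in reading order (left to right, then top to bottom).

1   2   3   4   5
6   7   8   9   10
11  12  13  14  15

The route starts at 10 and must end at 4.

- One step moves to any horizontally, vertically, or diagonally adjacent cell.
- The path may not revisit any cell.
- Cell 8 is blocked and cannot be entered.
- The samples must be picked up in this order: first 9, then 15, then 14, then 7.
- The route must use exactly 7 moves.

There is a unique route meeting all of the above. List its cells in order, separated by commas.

The waypoints must appear in the order 9, 15, 14, 7, with no cell reused.
Route from 10: left 1 to 9, down-right 1 to 15, left 2 to 13, up-left 1 to 7, up-right 1 to 3, right 1 to 4 — 7 moves in all.
Check: order respected (9 at step 1, 15 at step 2, 14 at step 3, 7 at step 5); 7 moves as required.

10, 9, 15, 14, 13, 7, 3, 4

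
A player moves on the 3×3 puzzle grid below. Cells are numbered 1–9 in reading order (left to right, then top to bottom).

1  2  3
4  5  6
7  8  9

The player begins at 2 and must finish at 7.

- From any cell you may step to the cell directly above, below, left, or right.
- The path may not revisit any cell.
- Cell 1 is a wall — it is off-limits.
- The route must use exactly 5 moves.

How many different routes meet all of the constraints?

4

Need simple routes of exactly 5 moves from 2 to 7 (Manhattan distance 3, so 1 moves are spent on a detour and 1 undoing it).
Enumerating: 2 5 6 9 8 7 | 2 3 6 9 8 7 | 2 3 6 5 8 7 | 2 3 6 5 4 7.
That gives 4 routes.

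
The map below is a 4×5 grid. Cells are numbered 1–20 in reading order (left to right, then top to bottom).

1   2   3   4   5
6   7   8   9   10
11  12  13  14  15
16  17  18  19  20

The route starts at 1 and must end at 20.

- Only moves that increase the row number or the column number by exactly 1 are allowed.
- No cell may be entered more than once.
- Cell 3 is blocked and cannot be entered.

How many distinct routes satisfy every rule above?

25

A right/down-only route from 1 to 20 makes exactly 3 down-moves and 4 right-moves in some order.
With no other constraints that would be C(7,3) = 35 routes.
Subtract routes through each blocked cell (inclusion–exclusion for overlaps): − through 3: 10 → 25.
That gives 25 routes.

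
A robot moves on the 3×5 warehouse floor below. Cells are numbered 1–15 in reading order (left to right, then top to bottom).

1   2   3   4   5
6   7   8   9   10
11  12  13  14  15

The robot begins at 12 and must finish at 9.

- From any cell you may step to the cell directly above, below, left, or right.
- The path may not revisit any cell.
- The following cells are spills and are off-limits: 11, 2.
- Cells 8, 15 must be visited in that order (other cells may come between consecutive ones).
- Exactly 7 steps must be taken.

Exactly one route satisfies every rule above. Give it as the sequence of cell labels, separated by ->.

12 -> 7 -> 8 -> 13 -> 14 -> 15 -> 10 -> 9

The waypoints must appear in the order 8, 15, with no cell reused.
Route from 12: up 1 to 7, right 1 to 8, down 1 to 13, right 2 to 15, up 1 to 10, left 1 to 9 — 7 moves in all.
Check: order respected (8 at step 2, 15 at step 5); 7 moves as required.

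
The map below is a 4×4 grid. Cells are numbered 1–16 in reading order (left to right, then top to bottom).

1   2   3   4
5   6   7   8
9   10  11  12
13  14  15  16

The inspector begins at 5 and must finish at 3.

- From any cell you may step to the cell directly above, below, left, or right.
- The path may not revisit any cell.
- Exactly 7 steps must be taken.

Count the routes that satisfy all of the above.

17

Need simple routes of exactly 7 moves from 5 to 3 (Manhattan distance 3, so 2 moves are spent on a detour and 2 undoing it).
Branch systematically from the start, pruning whenever the remaining move budget drops below the Manhattan distance to 3 or differs from it in parity. Grouping the completions by first move — via 1: 2; via 9: 10; via 6: 5 — and summing: 2 + 10 + 5 = 17.
That gives 17 routes.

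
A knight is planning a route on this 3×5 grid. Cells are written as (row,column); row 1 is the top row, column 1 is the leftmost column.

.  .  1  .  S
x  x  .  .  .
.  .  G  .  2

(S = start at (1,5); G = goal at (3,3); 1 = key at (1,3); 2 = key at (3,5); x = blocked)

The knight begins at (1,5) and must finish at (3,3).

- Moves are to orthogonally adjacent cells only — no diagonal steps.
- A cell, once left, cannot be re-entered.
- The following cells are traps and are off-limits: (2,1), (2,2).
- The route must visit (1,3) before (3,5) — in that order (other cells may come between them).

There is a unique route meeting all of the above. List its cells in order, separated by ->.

(1,5) -> (1,4) -> (1,3) -> (2,3) -> (2,4) -> (2,5) -> (3,5) -> (3,4) -> (3,3)

The waypoints must appear in the order (1,3), (3,5), with no cell reused.
Route from (1,5): left 2 to (1,3), down 1 to (2,3), right 2 to (2,5), down 1 to (3,5), left 2 to (3,3) — 8 moves in all.
Check: order respected (1 at step 2, 2 at step 6).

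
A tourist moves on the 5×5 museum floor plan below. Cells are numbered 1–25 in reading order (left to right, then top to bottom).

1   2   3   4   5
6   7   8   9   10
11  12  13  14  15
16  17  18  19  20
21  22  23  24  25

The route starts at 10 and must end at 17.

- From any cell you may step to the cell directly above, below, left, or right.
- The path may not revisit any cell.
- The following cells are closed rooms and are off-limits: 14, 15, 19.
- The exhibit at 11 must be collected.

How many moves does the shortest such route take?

7

Any route passes through 11 somewhere between 10 and 17. Summing Manhattan distances along the two legs (10 → 11 → 17) gives a lower bound of 5 + 2 = 7 moves.
A route of 7 moves achieves this: 10 → 9 → 8 → 13 → 12 → 11 → 16 → 17.
Since 7 matches the lower bound, it is optimal.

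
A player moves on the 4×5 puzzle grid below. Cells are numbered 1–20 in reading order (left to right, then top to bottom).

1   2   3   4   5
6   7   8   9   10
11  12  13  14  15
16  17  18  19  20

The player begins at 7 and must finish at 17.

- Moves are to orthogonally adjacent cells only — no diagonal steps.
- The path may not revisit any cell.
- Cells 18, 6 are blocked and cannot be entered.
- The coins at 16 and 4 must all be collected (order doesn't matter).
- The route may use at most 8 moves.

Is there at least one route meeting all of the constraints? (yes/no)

no

Even ignoring the no-revisit rule, getting from 7 to 17, taking the cheapest ordering 7 → 4 → 16 → 17 needs at least 3 + 6 + 1 = 10 moves (Manhattan distance per leg), which exceeds the 8-move limit.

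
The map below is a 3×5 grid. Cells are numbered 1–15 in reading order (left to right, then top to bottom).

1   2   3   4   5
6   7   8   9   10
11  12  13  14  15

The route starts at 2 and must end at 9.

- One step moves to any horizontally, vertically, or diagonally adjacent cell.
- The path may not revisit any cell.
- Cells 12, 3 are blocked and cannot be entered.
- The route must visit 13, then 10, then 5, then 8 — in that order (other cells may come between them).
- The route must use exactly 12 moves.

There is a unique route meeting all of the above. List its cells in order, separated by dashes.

The waypoints must appear in the order 13, 10, 5, 8, with no cell reused.
Route from 2: left 1 to 1, down 2 to 11, up-right 1 to 7, down-right 1 to 13, right 2 to 15, up 2 to 5, left 1 to 4, down-left 1 to 8, right 1 to 9 — 12 moves in all.
Check: order respected (13 at step 5, 10 at step 8, 5 at step 9, 8 at step 11); 12 moves as required.

2 - 1 - 6 - 11 - 7 - 13 - 14 - 15 - 10 - 5 - 4 - 8 - 9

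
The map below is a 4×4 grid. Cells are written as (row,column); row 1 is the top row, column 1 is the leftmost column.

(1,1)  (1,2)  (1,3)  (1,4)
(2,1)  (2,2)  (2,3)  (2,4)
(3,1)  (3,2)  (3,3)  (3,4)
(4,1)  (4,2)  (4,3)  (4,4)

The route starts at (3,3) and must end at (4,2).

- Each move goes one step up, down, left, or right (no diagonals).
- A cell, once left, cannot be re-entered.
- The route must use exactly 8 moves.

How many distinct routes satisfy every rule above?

Need simple routes of exactly 8 moves from (3,3) to (4,2) (Manhattan distance 2, so 3 moves are spent on a detour and 3 undoing it).
Branch systematically from the start, pruning whenever the remaining move budget drops below the Manhattan distance to (4,2) or differs from it in parity. Grouping the completions by first move — via (2,3): 10; via (4,3): 1; via (3,2): 2; via (3,4): 6 — and summing: 10 + 1 + 2 + 6 = 19.
That gives 19 routes.

19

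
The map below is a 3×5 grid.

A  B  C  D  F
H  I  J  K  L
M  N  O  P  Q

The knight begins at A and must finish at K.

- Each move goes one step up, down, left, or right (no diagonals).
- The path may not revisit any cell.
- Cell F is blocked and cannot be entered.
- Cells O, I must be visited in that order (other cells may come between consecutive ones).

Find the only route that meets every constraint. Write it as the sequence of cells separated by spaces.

The waypoints must appear in the order O, I, with no cell reused.
Route from A: 2× down (reaching M), 2× right (reaching O), up to J, left to I, up to B, 2× right (reaching D), down to K — 10 moves in all.
Check: order respected (O at step 4, I at step 6).

A H M N O J I B C D K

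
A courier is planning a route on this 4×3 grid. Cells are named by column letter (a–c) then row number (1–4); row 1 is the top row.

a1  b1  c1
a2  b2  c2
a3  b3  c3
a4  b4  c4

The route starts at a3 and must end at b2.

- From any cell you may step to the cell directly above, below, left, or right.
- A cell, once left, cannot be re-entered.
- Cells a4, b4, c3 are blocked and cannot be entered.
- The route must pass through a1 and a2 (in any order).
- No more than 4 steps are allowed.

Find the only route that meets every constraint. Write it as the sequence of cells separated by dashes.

a3 - a2 - a1 - b1 - b2

The 4-move cap with required stops at a1, a2 leaves no slack for detours.
Route from a3: 2× up (reaching a1), right to b1, down to b2 — 4 moves in all.
Check: all required cells visited; 4 ≤ 4 moves.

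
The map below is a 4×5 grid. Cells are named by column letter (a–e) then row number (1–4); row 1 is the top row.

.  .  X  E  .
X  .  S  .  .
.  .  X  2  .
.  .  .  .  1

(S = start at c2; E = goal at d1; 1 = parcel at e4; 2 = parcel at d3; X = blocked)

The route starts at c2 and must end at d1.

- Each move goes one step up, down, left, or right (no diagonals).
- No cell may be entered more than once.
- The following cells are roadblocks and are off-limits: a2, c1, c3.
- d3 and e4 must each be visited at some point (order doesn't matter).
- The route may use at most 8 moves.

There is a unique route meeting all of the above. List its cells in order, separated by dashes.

Any route must reach d3 and e4 and still end at d1 within 8 moves, so the order of the required stops is forced.
Route from c2: right 1 to d2, down 2 to d4, right 1 to e4, up 3 to e1, left 1 to d1 — 8 moves in all.
Check: all required cells visited; 8 ≤ 8 moves.

c2 - d2 - d3 - d4 - e4 - e3 - e2 - e1 - d1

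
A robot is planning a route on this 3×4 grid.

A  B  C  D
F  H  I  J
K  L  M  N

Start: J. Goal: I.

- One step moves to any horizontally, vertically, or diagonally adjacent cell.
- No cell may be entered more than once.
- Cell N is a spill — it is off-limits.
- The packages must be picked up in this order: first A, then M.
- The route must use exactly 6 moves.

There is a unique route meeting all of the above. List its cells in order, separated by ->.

The waypoints must appear in the order A, M, with no cell reused.
Route from J: up-left 1 to C, left 2 to A, down-right 2 to M, up 1 to I — 6 moves in all.
Check: order respected (A at step 3, M at step 5); 6 moves as required.

J -> C -> B -> A -> H -> M -> I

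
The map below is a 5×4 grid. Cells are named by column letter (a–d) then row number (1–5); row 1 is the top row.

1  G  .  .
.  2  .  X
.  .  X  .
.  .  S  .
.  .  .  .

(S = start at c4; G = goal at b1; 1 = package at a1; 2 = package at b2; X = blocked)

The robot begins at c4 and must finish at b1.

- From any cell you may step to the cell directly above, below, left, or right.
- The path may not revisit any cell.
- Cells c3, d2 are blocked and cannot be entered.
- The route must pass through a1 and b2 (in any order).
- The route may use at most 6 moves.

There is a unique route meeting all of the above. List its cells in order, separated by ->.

c4 -> b4 -> b3 -> b2 -> a2 -> a1 -> b1

The 6-move cap with required stops at a1, b2 leaves no slack for detours.
Route from c4: left 1 to b4, up 2 to b2, left 1 to a2, up 1 to a1, right 1 to b1 — 6 moves in all.
Check: all required cells visited; 6 ≤ 6 moves.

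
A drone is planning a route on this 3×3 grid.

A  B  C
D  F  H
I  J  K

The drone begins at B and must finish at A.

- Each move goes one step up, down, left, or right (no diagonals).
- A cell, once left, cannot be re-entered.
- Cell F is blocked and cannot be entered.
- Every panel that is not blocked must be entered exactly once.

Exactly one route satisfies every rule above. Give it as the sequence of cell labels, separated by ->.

B -> C -> H -> K -> J -> I -> D -> A

Need to visit all 8 open cells exactly once, starting at B and ending at A.
Cell D has only two open neighbours (A and I), so the path must pass straight through it: one of those is the cell it's entered from and the other is where it exits.
Route from B: right to C, 2× down (reaching K), 2× left (reaching I), 2× up (reaching A) — 7 moves in all.
Check: all 8 open cells covered.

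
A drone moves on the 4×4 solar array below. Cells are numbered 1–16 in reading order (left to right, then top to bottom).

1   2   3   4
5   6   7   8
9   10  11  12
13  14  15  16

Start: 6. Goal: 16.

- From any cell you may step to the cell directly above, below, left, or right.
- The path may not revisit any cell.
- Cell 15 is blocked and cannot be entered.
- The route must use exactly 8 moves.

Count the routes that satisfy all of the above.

Need simple routes of exactly 8 moves from 6 to 16 (Manhattan distance 4, so 2 moves are spent on a detour and 2 undoing it).
Enumerating: 6 2 1 5 9 10 11 12 16 | 6 2 3 4 8 7 11 12 16 | 6 10 11 7 3 4 8 12 16 | 6 5 1 2 3 7 11 12 16 | 6 5 1 2 3 7 8 12 16 | 6 5 1 2 3 4 8 12 16 | 6 5 9 13 14 10 11 12 16 | 6 5 9 10 11 7 8 12 16.
That gives 8 routes.

8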